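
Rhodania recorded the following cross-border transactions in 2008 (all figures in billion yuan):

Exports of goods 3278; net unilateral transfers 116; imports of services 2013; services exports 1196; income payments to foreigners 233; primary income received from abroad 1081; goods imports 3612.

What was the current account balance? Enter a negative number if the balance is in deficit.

Goods balance = 3278 - 3612 = -334
Services balance = 1196 - 2013 = -817
Trade balance (goods + services) = -334 + (-817) = -1151
Net primary income = 1081 - 233 = 848
Net secondary income = 116
Current account = -1151 + 848 + 116 = -187

-187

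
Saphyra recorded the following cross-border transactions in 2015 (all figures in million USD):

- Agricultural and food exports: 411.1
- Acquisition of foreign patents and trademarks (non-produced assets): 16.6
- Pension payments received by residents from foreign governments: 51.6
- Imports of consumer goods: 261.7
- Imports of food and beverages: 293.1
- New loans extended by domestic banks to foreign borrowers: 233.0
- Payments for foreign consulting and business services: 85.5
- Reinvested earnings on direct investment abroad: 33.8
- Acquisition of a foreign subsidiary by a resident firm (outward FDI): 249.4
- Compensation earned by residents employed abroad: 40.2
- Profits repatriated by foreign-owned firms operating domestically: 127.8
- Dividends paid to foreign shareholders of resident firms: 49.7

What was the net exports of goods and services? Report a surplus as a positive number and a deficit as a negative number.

-229.2

Goods: -261.7 - 293.1 + 411.1 = -143.7
Services: -85.5
Trade balance = -143.7 + (-85.5) = -229.2
(Excluded from the trade balance — capital account: acquisition of foreign patents and trademarks (non-produced assets) 16.6; secondary income: pension payments received by residents from foreign governments 51.6; financial account: new loans extended by domestic banks to foreign borrowers 233.0, acquisition of a foreign subsidiary by a resident firm (outward FDI) 249.4; primary income: reinvested earnings on direct investment abroad 33.8, compensation earned by residents employed abroad 40.2, profits repatriated by foreign-owned firms operating domestically 127.8, dividends paid to foreign shareholders of resident firms 49.7.)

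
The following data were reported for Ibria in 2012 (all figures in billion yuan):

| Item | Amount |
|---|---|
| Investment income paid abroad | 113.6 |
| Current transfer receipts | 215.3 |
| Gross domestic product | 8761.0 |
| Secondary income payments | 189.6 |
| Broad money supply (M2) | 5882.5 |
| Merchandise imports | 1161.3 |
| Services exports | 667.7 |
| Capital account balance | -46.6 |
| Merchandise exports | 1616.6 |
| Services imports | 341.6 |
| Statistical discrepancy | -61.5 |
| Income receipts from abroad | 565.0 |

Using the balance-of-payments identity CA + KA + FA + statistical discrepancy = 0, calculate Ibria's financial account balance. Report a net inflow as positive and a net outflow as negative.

-1150.4

Goods balance = 1616.6 - 1161.3 = 455.3
Services balance = 667.7 - 341.6 = 326.1
Trade balance (goods + services) = 455.3 + 326.1 = 781.4
Net primary income = 565.0 - 113.6 = 451.4
Net secondary income = 215.3 - 189.6 = 25.7
Current account = 781.4 + 451.4 + 25.7 = 1258.5
Financial account = -(1258.5 + (-46.6) + (-61.5)) = -1150.4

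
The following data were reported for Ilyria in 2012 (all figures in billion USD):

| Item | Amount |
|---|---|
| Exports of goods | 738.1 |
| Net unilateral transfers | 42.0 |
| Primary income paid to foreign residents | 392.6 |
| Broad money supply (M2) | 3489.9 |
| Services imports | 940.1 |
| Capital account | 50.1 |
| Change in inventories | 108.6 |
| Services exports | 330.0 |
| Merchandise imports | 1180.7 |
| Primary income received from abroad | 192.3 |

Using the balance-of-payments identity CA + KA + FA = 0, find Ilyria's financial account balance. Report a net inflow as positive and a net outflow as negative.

Goods balance = 738.1 - 1180.7 = -442.6
Services balance = 330.0 - 940.1 = -610.1
Trade balance (goods + services) = -442.6 + (-610.1) = -1052.7
Net primary income = 192.3 - 392.6 = -200.3
Net secondary income = 42.0
Current account = -1052.7 + (-200.3) + 42.0 = -1211.0
Financial account = -(-1211.0 + 50.1) = 1160.9

1160.9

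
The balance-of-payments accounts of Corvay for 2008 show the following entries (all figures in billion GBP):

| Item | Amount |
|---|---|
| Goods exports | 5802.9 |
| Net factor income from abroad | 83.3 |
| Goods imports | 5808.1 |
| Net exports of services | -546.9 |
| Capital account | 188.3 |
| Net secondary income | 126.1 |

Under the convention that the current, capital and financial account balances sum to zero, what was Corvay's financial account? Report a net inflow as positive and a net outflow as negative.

Goods balance = 5802.9 - 5808.1 = -5.2
Services balance = -546.9
Trade balance (goods + services) = -5.2 + (-546.9) = -552.1
Net primary income = 83.3
Net secondary income = 126.1
Current account = -552.1 + 83.3 + 126.1 = -342.7
Financial account = -(-342.7 + 188.3) = 154.4

154.4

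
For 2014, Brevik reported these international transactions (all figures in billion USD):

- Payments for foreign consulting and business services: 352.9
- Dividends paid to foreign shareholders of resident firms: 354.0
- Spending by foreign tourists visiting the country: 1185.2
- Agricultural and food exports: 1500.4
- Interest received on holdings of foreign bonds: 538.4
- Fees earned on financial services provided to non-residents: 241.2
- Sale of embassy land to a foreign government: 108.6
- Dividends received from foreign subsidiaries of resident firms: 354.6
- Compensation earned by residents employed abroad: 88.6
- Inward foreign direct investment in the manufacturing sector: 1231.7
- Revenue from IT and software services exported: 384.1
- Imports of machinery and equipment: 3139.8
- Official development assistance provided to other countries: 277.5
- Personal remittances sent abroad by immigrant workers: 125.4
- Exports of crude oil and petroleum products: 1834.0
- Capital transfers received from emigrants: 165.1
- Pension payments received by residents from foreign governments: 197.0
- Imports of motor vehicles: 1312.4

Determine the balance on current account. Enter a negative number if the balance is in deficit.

Goods: -3139.8 - 1312.4 + 1834.0 + 1500.4 = -1117.8
Services: 384.1 + 1185.2 + 241.2 - 352.9 = 1457.6
Primary income: 354.6 - 354.0 + 538.4 + 88.6 = 627.6
Secondary income: -125.4 + 197.0 - 277.5 = -205.9
Current account = (-1117.8) + 1457.6 + 627.6 + (-205.9) = 761.5
(Excluded from the current account — capital account: sale of embassy land to a foreign government 108.6, capital transfers received from emigrants 165.1; financial account: inward foreign direct investment in the manufacturing sector 1231.7.)

761.5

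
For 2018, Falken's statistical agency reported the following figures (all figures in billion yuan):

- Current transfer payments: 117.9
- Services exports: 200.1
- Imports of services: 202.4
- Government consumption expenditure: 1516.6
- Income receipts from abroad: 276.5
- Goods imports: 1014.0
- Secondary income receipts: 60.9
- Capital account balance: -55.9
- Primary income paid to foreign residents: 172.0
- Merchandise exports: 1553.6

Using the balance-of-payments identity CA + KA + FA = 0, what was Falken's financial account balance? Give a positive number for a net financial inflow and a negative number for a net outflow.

-528.9

Goods balance = 1553.6 - 1014.0 = 539.6
Services balance = 200.1 - 202.4 = -2.3
Trade balance (goods + services) = 539.6 + (-2.3) = 537.3
Net primary income = 276.5 - 172.0 = 104.5
Net secondary income = 60.9 - 117.9 = -57.0
Current account = 537.3 + 104.5 + (-57.0) = 584.8
Financial account = -(584.8 + (-55.9)) = -528.9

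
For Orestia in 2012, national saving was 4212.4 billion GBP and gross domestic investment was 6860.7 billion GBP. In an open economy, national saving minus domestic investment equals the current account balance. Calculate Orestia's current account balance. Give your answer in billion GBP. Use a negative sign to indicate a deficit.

-2648.3

S - I = CA (net lending to the rest of the world).
CA = S - I = 4212.4 - 6860.7 = -2648.3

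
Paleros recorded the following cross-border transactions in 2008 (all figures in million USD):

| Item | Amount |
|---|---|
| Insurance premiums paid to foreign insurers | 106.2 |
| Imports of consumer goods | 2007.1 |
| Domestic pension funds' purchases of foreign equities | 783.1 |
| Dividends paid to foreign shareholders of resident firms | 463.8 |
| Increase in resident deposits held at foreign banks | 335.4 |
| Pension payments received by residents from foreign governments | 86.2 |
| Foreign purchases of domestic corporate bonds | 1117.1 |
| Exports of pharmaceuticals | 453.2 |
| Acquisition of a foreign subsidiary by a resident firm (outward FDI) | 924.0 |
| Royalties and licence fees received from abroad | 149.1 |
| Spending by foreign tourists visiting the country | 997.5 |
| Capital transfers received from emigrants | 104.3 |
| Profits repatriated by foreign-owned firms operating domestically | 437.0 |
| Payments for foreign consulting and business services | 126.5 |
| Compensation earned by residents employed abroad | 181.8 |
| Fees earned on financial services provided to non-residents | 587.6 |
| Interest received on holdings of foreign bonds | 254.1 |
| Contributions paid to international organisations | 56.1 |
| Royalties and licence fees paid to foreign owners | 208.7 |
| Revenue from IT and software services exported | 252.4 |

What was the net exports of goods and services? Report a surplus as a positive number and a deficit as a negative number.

-8.7

Goods: 453.2 - 2007.1 = -1553.9
Services: -106.2 + 997.5 + 149.1 + 587.6 - 126.5 - 208.7 + 252.4 = 1545.2
Trade balance = -1553.9 + 1545.2 = -8.7
(Excluded from the trade balance — financial account: domestic pension funds' purchases of foreign equities 783.1, increase in resident deposits held at foreign banks 335.4, foreign purchases of domestic corporate bonds 1117.1, acquisition of a foreign subsidiary by a resident firm (outward FDI) 924.0; primary income: dividends paid to foreign shareholders of resident firms 463.8, profits repatriated by foreign-owned firms operating domestically 437.0, compensation earned by residents employed abroad 181.8, interest received on holdings of foreign bonds 254.1; secondary income: pension payments received by residents from foreign governments 86.2, contributions paid to international organisations 56.1; capital account: capital transfers received from emigrants 104.3.)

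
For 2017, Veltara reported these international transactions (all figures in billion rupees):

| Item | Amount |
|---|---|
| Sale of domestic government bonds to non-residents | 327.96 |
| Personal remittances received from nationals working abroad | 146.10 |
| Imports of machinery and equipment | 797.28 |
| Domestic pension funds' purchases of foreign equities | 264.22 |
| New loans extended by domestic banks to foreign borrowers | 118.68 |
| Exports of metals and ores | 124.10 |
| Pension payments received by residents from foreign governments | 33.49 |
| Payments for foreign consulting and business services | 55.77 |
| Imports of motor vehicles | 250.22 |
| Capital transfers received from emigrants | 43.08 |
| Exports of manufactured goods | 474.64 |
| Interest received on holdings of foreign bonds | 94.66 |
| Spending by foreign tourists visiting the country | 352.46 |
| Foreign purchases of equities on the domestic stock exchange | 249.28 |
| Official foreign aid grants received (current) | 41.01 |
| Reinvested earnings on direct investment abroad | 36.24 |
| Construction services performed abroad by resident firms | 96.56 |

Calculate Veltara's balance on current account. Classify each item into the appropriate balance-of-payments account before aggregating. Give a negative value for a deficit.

Goods: 474.64 - 797.28 + 124.10 - 250.22 = -448.76
Services: 96.56 - 55.77 + 352.46 = 393.25
Primary income: 36.24 + 94.66 = 130.90
Secondary income: 41.01 + 146.10 + 33.49 = 220.60
Current account = (-448.76) + 393.25 + 130.90 + 220.60 = 295.99
(Excluded from the current account — financial account: sale of domestic government bonds to non-residents 327.96, domestic pension funds' purchases of foreign equities 264.22, new loans extended by domestic banks to foreign borrowers 118.68, foreign purchases of equities on the domestic stock exchange 249.28; capital account: capital transfers received from emigrants 43.08.)

295.99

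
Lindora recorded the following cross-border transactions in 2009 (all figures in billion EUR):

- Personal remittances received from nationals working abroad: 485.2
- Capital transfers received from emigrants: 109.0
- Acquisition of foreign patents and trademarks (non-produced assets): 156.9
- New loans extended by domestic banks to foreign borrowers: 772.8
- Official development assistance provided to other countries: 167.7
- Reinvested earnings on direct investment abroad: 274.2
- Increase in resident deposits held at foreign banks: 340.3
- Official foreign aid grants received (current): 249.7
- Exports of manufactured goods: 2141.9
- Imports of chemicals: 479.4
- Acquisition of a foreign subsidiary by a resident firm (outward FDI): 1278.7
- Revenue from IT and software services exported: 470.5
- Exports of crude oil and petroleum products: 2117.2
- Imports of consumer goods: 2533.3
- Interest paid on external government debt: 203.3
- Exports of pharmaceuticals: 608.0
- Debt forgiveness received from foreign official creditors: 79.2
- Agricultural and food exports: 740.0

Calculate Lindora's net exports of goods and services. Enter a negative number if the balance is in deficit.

Goods: 608.0 - 479.4 - 2533.3 + 740.0 + 2117.2 + 2141.9 = 2594.4
Services: 470.5
Trade balance = 2594.4 + 470.5 = 3064.9
(Excluded from the trade balance — secondary income: personal remittances received from nationals working abroad 485.2, official development assistance provided to other countries 167.7, official foreign aid grants received (current) 249.7; capital account: capital transfers received from emigrants 109.0, acquisition of foreign patents and trademarks (non-produced assets) 156.9, debt forgiveness received from foreign official creditors 79.2; financial account: new loans extended by domestic banks to foreign borrowers 772.8, increase in resident deposits held at foreign banks 340.3, acquisition of a foreign subsidiary by a resident firm (outward FDI) 1278.7; primary income: reinvested earnings on direct investment abroad 274.2, interest paid on external government debt 203.3.)

3064.9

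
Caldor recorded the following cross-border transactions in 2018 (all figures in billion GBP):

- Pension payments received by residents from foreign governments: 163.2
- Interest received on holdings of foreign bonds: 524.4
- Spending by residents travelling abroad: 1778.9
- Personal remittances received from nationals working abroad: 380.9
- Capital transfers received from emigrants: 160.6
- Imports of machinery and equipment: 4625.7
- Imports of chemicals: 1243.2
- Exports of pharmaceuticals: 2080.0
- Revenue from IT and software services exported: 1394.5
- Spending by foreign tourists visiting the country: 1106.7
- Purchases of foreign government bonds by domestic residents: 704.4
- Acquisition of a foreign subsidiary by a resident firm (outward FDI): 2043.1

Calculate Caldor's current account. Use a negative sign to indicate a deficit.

Goods: 2080.0 - 4625.7 - 1243.2 = -3788.9
Services: -1778.9 + 1394.5 + 1106.7 = 722.3
Primary income: 524.4
Secondary income: 163.2 + 380.9 = 544.1
Current account = (-3788.9) + 722.3 + 524.4 + 544.1 = -1998.1
(Excluded from the current account — capital account: capital transfers received from emigrants 160.6; financial account: purchases of foreign government bonds by domestic residents 704.4, acquisition of a foreign subsidiary by a resident firm (outward FDI) 2043.1.)

-1998.1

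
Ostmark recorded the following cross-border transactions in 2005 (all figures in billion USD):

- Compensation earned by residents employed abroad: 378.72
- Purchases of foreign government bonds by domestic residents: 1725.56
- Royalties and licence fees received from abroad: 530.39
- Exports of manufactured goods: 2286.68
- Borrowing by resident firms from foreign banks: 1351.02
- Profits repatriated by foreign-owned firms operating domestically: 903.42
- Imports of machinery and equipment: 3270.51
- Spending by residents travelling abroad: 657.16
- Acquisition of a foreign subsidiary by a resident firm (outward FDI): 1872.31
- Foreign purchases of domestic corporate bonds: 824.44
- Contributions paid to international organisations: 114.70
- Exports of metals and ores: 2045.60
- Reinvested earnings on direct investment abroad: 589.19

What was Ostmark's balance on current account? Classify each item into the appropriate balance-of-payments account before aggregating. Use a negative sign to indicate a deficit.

Goods: 2286.68 + 2045.60 - 3270.51 = 1061.77
Services: 530.39 - 657.16 = -126.77
Primary income: 589.19 + 378.72 - 903.42 = 64.49
Secondary income: -114.70
Current account = 1061.77 + (-126.77) + 64.49 + (-114.70) = 884.79
(Excluded from the current account — financial account: purchases of foreign government bonds by domestic residents 1725.56, borrowing by resident firms from foreign banks 1351.02, acquisition of a foreign subsidiary by a resident firm (outward FDI) 1872.31, foreign purchases of domestic corporate bonds 824.44.)

884.79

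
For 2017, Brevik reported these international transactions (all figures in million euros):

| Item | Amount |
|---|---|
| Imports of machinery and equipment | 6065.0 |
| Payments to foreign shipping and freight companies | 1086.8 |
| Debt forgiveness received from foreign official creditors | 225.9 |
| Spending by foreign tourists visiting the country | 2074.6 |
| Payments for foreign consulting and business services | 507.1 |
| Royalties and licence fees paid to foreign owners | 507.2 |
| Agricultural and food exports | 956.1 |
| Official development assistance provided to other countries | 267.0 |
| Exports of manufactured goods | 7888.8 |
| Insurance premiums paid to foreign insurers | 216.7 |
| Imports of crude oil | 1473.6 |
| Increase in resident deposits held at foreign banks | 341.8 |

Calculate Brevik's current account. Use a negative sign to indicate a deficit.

Goods: 7888.8 - 1473.6 - 6065.0 + 956.1 = 1306.3
Services: -216.7 - 507.2 - 1086.8 + 2074.6 - 507.1 = -243.2
Secondary income: -267.0
Current account = 1306.3 + (-243.2) + (-267.0) = 796.1
(Excluded from the current account — capital account: debt forgiveness received from foreign official creditors 225.9; financial account: increase in resident deposits held at foreign banks 341.8.)

796.1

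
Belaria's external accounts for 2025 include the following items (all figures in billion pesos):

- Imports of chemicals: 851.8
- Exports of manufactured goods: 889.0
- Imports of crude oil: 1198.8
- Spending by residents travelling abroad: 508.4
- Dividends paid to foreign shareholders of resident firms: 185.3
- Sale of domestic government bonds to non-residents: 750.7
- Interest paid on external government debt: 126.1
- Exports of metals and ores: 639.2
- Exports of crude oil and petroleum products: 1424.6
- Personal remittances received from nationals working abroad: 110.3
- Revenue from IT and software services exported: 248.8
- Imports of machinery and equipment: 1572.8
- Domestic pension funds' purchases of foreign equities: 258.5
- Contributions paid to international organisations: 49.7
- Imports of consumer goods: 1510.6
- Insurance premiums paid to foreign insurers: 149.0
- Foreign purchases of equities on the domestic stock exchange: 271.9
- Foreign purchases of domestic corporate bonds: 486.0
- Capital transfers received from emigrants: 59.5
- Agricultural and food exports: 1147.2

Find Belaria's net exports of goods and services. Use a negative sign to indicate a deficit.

-1442.6

Goods: 1424.6 + 889.0 - 1572.8 + 1147.2 - 1510.6 - 851.8 - 1198.8 + 639.2 = -1034.0
Services: -149.0 + 248.8 - 508.4 = -408.6
Trade balance = -1034.0 + (-408.6) = -1442.6
(Excluded from the trade balance — primary income: dividends paid to foreign shareholders of resident firms 185.3, interest paid on external government debt 126.1; financial account: sale of domestic government bonds to non-residents 750.7, domestic pension funds' purchases of foreign equities 258.5, foreign purchases of equities on the domestic stock exchange 271.9, foreign purchases of domestic corporate bonds 486.0; secondary income: personal remittances received from nationals working abroad 110.3, contributions paid to international organisations 49.7; capital account: capital transfers received from emigrants 59.5.)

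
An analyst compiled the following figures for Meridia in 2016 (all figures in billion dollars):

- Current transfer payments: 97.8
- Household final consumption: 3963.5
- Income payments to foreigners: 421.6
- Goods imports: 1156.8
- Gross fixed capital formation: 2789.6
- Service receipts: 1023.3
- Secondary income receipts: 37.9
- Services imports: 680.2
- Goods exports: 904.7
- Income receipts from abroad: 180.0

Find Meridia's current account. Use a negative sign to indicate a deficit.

-210.5

Goods balance = 904.7 - 1156.8 = -252.1
Services balance = 1023.3 - 680.2 = 343.1
Trade balance (goods + services) = -252.1 + 343.1 = 91.0
Net primary income = 180.0 - 421.6 = -241.6
Net secondary income = 37.9 - 97.8 = -59.9
Current account = 91.0 + (-241.6) + (-59.9) = -210.5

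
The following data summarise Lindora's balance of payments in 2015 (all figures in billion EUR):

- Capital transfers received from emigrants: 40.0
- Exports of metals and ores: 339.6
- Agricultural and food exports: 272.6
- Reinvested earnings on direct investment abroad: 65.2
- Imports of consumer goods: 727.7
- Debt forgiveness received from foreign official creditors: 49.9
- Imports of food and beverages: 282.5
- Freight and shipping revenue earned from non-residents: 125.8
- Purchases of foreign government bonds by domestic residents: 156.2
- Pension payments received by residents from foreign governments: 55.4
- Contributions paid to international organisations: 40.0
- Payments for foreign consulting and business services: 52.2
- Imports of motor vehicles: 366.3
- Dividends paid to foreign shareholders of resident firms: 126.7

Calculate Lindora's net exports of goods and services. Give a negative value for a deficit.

-690.7

Goods: -282.5 + 272.6 - 366.3 - 727.7 + 339.6 = -764.3
Services: 125.8 - 52.2 = 73.6
Trade balance = -764.3 + 73.6 = -690.7
(Excluded from the trade balance — capital account: capital transfers received from emigrants 40.0, debt forgiveness received from foreign official creditors 49.9; primary income: reinvested earnings on direct investment abroad 65.2, dividends paid to foreign shareholders of resident firms 126.7; financial account: purchases of foreign government bonds by domestic residents 156.2; secondary income: pension payments received by residents from foreign governments 55.4, contributions paid to international organisations 40.0.)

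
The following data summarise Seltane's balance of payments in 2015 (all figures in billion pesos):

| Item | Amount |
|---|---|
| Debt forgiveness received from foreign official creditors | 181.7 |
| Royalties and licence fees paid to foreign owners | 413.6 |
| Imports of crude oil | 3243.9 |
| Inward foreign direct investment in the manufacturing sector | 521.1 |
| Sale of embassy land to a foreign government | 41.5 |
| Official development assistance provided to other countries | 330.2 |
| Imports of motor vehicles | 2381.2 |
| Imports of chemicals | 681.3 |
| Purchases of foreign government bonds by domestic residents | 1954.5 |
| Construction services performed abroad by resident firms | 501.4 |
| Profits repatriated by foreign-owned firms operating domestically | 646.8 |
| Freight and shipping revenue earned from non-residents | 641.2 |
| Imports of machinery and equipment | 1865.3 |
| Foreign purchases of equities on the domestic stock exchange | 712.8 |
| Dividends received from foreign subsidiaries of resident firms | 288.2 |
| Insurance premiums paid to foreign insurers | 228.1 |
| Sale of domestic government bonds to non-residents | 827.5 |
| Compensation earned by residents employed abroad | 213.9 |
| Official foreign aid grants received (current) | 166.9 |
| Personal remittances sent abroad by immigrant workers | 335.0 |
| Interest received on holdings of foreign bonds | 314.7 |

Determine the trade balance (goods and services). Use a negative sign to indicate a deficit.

-7670.8

Goods: -681.3 - 1865.3 - 2381.2 - 3243.9 = -8171.7
Services: -228.1 + 501.4 + 641.2 - 413.6 = 500.9
Trade balance = -8171.7 + 500.9 = -7670.8
(Excluded from the trade balance — capital account: debt forgiveness received from foreign official creditors 181.7, sale of embassy land to a foreign government 41.5; financial account: inward foreign direct investment in the manufacturing sector 521.1, purchases of foreign government bonds by domestic residents 1954.5, foreign purchases of equities on the domestic stock exchange 712.8, sale of domestic government bonds to non-residents 827.5; secondary income: official development assistance provided to other countries 330.2, official foreign aid grants received (current) 166.9, personal remittances sent abroad by immigrant workers 335.0; primary income: profits repatriated by foreign-owned firms operating domestically 646.8, dividends received from foreign subsidiaries of resident firms 288.2, compensation earned by residents employed abroad 213.9, interest received on holdings of foreign bonds 314.7.)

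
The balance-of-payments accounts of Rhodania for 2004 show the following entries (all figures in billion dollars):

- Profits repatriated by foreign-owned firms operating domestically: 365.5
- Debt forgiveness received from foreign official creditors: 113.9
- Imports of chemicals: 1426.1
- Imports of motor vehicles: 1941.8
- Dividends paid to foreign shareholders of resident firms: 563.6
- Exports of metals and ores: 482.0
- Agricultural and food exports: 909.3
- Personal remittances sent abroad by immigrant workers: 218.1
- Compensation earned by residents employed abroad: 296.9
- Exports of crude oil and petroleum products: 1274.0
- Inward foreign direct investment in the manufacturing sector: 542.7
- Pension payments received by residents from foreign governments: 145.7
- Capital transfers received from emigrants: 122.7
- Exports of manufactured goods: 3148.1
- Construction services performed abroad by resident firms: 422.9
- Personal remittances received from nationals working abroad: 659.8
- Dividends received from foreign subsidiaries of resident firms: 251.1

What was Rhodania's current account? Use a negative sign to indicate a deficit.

3074.7

Goods: 482.0 + 3148.1 + 909.3 + 1274.0 - 1941.8 - 1426.1 = 2445.5
Services: 422.9
Primary income: -365.5 - 563.6 + 251.1 + 296.9 = -381.1
Secondary income: 659.8 - 218.1 + 145.7 = 587.4
Current account = 2445.5 + 422.9 + (-381.1) + 587.4 = 3074.7
(Excluded from the current account — capital account: debt forgiveness received from foreign official creditors 113.9, capital transfers received from emigrants 122.7; financial account: inward foreign direct investment in the manufacturing sector 542.7.)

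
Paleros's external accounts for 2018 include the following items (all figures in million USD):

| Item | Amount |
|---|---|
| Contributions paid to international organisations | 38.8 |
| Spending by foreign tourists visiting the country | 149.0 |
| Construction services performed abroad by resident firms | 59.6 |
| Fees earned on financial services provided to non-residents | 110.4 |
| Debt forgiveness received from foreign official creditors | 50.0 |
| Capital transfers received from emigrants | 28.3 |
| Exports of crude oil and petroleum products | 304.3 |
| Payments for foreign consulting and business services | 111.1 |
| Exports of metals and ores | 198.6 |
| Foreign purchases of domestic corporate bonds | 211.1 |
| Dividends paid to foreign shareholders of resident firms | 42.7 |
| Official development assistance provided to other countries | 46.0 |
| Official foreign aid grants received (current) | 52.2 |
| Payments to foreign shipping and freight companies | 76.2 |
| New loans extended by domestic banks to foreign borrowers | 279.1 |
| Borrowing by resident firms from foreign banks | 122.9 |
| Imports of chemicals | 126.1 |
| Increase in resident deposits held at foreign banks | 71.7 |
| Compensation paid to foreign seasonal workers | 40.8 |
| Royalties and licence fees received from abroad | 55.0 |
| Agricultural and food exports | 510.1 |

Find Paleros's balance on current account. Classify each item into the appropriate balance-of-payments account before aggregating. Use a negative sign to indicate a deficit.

Goods: 198.6 + 304.3 - 126.1 + 510.1 = 886.9
Services: 55.0 - 76.2 + 149.0 - 111.1 + 110.4 + 59.6 = 186.7
Primary income: -42.7 - 40.8 = -83.5
Secondary income: -46.0 + 52.2 - 38.8 = -32.6
Current account = 886.9 + 186.7 + (-83.5) + (-32.6) = 957.5
(Excluded from the current account — capital account: debt forgiveness received from foreign official creditors 50.0, capital transfers received from emigrants 28.3; financial account: foreign purchases of domestic corporate bonds 211.1, new loans extended by domestic banks to foreign borrowers 279.1, borrowing by resident firms from foreign banks 122.9, increase in resident deposits held at foreign banks 71.7.)

957.5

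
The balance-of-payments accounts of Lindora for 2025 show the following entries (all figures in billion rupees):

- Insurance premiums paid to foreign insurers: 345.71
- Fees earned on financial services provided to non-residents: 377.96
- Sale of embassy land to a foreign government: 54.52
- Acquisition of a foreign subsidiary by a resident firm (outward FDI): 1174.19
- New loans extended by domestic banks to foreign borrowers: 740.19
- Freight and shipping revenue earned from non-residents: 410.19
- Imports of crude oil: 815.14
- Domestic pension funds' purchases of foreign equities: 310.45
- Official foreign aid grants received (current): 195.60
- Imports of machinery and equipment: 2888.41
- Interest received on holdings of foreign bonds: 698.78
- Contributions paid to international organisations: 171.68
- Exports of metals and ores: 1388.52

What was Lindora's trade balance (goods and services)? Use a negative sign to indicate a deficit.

-1872.59

Goods: -815.14 + 1388.52 - 2888.41 = -2315.03
Services: 410.19 + 377.96 - 345.71 = 442.44
Trade balance = -2315.03 + 442.44 = -1872.59
(Excluded from the trade balance — capital account: sale of embassy land to a foreign government 54.52; financial account: acquisition of a foreign subsidiary by a resident firm (outward FDI) 1174.19, new loans extended by domestic banks to foreign borrowers 740.19, domestic pension funds' purchases of foreign equities 310.45; secondary income: official foreign aid grants received (current) 195.60, contributions paid to international organisations 171.68; primary income: interest received on holdings of foreign bonds 698.78.)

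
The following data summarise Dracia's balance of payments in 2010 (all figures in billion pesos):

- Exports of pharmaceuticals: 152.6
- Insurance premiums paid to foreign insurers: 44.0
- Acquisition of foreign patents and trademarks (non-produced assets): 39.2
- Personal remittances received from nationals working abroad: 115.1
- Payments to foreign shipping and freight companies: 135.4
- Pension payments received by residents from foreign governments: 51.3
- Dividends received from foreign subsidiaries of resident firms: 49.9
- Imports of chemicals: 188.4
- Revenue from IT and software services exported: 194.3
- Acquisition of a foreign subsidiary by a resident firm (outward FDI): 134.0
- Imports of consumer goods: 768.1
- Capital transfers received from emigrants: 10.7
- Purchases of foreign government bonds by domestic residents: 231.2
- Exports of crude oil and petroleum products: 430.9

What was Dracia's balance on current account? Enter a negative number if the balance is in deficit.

Goods: -188.4 + 152.6 + 430.9 - 768.1 = -373.0
Services: -44.0 - 135.4 + 194.3 = 14.9
Primary income: 49.9
Secondary income: 115.1 + 51.3 = 166.4
Current account = (-373.0) + 14.9 + 49.9 + 166.4 = -141.8
(Excluded from the current account — capital account: acquisition of foreign patents and trademarks (non-produced assets) 39.2, capital transfers received from emigrants 10.7; financial account: acquisition of a foreign subsidiary by a resident firm (outward FDI) 134.0, purchases of foreign government bonds by domestic residents 231.2.)

-141.8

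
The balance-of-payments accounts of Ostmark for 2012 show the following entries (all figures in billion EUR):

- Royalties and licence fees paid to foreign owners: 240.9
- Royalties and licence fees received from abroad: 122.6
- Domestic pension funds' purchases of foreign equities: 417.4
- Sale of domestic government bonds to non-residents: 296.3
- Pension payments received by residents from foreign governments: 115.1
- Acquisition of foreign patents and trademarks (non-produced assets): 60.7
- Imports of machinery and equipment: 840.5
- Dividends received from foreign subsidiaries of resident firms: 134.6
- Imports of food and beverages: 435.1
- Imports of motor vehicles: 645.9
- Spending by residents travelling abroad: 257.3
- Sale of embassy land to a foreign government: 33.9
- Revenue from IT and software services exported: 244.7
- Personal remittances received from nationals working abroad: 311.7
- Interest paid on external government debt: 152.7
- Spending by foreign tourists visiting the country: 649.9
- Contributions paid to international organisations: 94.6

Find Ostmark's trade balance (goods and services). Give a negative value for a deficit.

-1402.5

Goods: -435.1 - 645.9 - 840.5 = -1921.5
Services: 649.9 + 244.7 + 122.6 - 257.3 - 240.9 = 519.0
Trade balance = -1921.5 + 519.0 = -1402.5
(Excluded from the trade balance — financial account: domestic pension funds' purchases of foreign equities 417.4, sale of domestic government bonds to non-residents 296.3; secondary income: pension payments received by residents from foreign governments 115.1, personal remittances received from nationals working abroad 311.7, contributions paid to international organisations 94.6; capital account: acquisition of foreign patents and trademarks (non-produced assets) 60.7, sale of embassy land to a foreign government 33.9; primary income: dividends received from foreign subsidiaries of resident firms 134.6, interest paid on external government debt 152.7.)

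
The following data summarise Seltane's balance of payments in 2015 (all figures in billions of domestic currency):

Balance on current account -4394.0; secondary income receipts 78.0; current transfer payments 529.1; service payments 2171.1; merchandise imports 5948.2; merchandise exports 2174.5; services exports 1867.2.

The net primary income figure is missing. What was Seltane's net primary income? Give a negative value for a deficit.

134.7

Current account = goods balance + services balance + net primary income + net secondary income
Sum of the known components = -4528.7
Net primary income = CA - (known components) = -4394.0 - (-4528.7) = 134.7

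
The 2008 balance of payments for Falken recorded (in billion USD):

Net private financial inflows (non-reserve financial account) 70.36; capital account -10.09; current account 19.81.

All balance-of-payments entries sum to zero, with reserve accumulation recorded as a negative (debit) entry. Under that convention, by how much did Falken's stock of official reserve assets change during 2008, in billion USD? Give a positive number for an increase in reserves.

Official reserve transactions balance = -(19.81 + (-10.09) + 70.36) = -80.08
An accumulation of reserves is recorded as a debit (negative entry), so the change in the stock of reserves is the negative of that balance.
Change in official reserves = -(-80.08) = 80.08

80.08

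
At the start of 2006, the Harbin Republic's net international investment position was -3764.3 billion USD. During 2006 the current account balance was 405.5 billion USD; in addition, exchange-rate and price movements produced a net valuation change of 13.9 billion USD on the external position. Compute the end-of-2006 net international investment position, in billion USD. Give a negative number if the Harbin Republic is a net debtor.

Change in NIIP = current account + net valuation change = 405.5 + 13.9 = 419.4
End-of-year NIIP = -3764.3 + 419.4 = -3344.9

-3344.9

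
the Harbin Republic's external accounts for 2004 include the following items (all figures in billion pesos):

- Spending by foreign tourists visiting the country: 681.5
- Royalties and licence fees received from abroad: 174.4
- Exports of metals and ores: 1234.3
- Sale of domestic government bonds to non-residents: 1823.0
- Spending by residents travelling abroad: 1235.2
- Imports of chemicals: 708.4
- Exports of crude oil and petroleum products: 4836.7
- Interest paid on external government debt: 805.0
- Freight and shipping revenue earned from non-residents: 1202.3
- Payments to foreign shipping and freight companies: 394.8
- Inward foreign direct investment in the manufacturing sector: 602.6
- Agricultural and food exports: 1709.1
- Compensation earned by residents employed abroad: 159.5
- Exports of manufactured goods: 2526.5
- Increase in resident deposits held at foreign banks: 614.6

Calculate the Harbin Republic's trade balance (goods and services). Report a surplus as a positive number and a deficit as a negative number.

10026.4

Goods: 1709.1 + 2526.5 + 1234.3 + 4836.7 - 708.4 = 9598.2
Services: -394.8 + 681.5 + 174.4 + 1202.3 - 1235.2 = 428.2
Trade balance = 9598.2 + 428.2 = 10026.4
(Excluded from the trade balance — financial account: sale of domestic government bonds to non-residents 1823.0, inward foreign direct investment in the manufacturing sector 602.6, increase in resident deposits held at foreign banks 614.6; primary income: interest paid on external government debt 805.0, compensation earned by residents employed abroad 159.5.)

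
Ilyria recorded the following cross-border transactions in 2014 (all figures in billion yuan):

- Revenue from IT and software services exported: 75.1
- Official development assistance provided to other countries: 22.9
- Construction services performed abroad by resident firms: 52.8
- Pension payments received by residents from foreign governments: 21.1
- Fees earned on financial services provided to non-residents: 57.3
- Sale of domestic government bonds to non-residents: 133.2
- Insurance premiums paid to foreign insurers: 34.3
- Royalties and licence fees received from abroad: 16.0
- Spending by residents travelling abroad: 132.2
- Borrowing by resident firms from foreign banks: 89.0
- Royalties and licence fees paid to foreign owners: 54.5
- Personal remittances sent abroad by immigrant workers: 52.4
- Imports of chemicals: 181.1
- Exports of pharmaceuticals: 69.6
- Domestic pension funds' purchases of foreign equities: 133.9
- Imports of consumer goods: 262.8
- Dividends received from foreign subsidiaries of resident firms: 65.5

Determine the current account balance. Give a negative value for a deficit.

-382.8

Goods: -262.8 + 69.6 - 181.1 = -374.3
Services: -54.5 + 57.3 + 52.8 - 132.2 - 34.3 + 16.0 + 75.1 = -19.8
Primary income: 65.5
Secondary income: 21.1 - 52.4 - 22.9 = -54.2
Current account = (-374.3) + (-19.8) + 65.5 + (-54.2) = -382.8
(Excluded from the current account — financial account: sale of domestic government bonds to non-residents 133.2, borrowing by resident firms from foreign banks 89.0, domestic pension funds' purchases of foreign equities 133.9.)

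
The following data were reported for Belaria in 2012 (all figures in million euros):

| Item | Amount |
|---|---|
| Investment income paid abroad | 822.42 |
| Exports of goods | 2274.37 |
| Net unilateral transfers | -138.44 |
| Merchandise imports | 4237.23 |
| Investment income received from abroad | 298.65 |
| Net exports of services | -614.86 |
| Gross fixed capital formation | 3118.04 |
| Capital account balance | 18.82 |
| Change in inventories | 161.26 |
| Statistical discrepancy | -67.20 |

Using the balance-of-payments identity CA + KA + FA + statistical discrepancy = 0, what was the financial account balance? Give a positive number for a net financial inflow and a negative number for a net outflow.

Goods balance = 2274.37 - 4237.23 = -1962.86
Services balance = -614.86
Trade balance (goods + services) = -1962.86 + (-614.86) = -2577.72
Net primary income = 298.65 - 822.42 = -523.77
Net secondary income = -138.44
Current account = -2577.72 + (-523.77) + (-138.44) = -3239.93
Financial account = -(-3239.93 + 18.82 + (-67.20)) = 3288.31

3288.31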